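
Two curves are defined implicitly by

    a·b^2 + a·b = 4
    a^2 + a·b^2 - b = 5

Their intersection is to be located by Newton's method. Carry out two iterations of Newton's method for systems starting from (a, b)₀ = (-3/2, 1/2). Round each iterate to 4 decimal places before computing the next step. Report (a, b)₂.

(-0.5623, 1.2140)

At (-3/2, 1/2): F = (-5.1250, -3.6250).
Jacobian J = [[b^2 + b, 2·a·b + a], [2·a + b^2, 2·a·b - 1]].
At the point, J = [[0.7500, -3.0000], [-2.7500, -2.5000]] (det J = -10.1250).
Solving J·Δ = −F gives Δ = (0.1914, -1.6605).
Then the next iterate is (a, b)₁ = (-1.3086, -1.1605).
Round to (-1.3086, -1.1605) and repeat: F = (-4.243740, -3.889437), J = [[0.186260, 1.728661], [-1.270440, 2.037261]].
Δ = (0.7463, 2.3745), so (a, b)₂ = (-0.5623, 1.2140).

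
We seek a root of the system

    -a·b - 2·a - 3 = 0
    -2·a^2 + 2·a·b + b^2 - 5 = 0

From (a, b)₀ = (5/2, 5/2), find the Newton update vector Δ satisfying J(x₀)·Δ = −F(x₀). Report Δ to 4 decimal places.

(-2.4239, -1.3370)

At (5/2, 5/2): F = (-14.2500, 1.2500).
Jacobian J = [[-b - 2, -a], [-4·a + 2·b, 2·a + 2·b]].
At the point, J = [[-4.5000, -2.5000], [-5.0000, 10.0000]] (det J = -57.5000).
Solving J·Δ = −F gives Δ = (-2.4239, -1.3370).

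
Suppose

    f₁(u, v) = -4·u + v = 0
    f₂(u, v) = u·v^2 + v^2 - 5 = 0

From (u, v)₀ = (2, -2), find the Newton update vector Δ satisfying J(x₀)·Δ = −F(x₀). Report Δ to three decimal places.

At (2, -2): F = (-10.000, 7.000).
Jacobian J = [[-4, 1], [v^2, 2·u·v + 2·v]].
At the point, J = [[-4.000, 1.000], [4.000, -12.000]] (det J = 44.000).
Solving J·Δ = −F gives Δ = (-2.568, -0.273).

(-2.568, -0.273)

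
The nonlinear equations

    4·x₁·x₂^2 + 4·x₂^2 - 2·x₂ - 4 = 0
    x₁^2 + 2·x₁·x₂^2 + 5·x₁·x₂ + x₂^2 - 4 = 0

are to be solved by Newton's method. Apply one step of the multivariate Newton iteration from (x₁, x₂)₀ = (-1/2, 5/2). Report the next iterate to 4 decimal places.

(-0.2200, 1.1876)

At (-1/2, 5/2): F = (3.5000, -10.0000).
Jacobian J = [[4·x₂^2, 8·x₁·x₂ + 8·x₂ - 2], [2·x₁ + 2·x₂^2 + 5·x₂, 4·x₁·x₂ + 5·x₁ + 2·x₂]].
At the point, J = [[25.0000, 8.0000], [24.0000, -2.5000]] (det J = -254.5000).
Solving J·Δ = −F gives Δ = (0.2800, -1.3124).
Then the next iterate is (x₁, x₂)₁ = (-0.2200, 1.1876).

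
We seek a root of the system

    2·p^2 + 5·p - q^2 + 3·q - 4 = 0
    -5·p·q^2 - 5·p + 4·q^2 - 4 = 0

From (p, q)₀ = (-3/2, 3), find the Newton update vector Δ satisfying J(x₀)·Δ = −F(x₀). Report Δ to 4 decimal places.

(-0.7397, -2.0868)

At (-3/2, 3): F = (-7.0000, 107.0000).
Jacobian J = [[4·p + 5, -2·q + 3], [-5·q^2 - 5, -10·p·q + 8·q]].
At the point, J = [[-1.0000, -3.0000], [-50.0000, 69.0000]] (det J = -219.0000).
Solving J·Δ = −F gives Δ = (-0.7397, -2.0868).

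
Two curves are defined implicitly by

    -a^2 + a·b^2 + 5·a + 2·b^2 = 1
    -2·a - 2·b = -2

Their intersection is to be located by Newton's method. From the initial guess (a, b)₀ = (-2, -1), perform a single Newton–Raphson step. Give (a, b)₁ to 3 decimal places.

(-0.500, 1.500)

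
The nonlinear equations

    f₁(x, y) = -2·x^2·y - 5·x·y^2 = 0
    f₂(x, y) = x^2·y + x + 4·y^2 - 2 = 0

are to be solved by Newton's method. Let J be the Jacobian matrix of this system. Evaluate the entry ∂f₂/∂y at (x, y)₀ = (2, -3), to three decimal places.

∂f₂/∂y = x^2 + 8·y.
At (2, -3) this is -20.000.

-20.000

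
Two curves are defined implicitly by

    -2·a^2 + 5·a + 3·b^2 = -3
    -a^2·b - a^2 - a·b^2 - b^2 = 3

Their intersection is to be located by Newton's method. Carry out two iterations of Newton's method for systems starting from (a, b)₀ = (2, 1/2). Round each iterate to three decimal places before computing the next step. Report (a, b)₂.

At (2, 1/2): F = (5.750, -9.750).
Jacobian J = [[-4·a + 5, 6·b], [-2·a·b - 2·a - b^2, -a^2 - 2·a·b - 2·b]].
At the point, J = [[-3.000, 3.000], [-6.250, -7.000]] (det J = 39.750).
Solving J·Δ = −F gives Δ = (0.277, -1.640).
Then the next iterate is (a, b)₁ = (2.277, -1.140).
Round to (2.277, -1.140) and repeat: F = (7.91434, -6.53293), J = [[-4.108, -6.840], [-0.66204, 2.28683]].
Δ = (-1.910, 2.304), so (a, b)₂ = (0.367, 1.164).

(0.367, 1.164)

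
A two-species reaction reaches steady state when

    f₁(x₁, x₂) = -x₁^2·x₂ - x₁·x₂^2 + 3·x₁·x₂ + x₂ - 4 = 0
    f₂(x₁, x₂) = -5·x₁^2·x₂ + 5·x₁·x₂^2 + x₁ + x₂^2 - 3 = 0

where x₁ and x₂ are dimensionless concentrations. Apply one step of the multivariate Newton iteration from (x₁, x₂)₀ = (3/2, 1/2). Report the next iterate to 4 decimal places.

At (3/2, 1/2): F = (-2.7500, -5.0000).
Jacobian J = [[-2·x₁·x₂ - x₂^2 + 3·x₂, -x₁^2 - 2·x₁·x₂ + 3·x₁ + 1], [-10·x₁·x₂ + 5·x₂^2 + 1, -5·x₁^2 + 10·x₁·x₂ + 2·x₂]].
At the point, J = [[-0.2500, 1.7500], [-5.2500, -2.7500]] (det J = 9.8750).
Solving J·Δ = −F gives Δ = (-1.6519, 1.3354).
Then the next iterate is (x₁, x₂)₁ = (-0.1519, 1.8354).

(-0.1519, 1.8354)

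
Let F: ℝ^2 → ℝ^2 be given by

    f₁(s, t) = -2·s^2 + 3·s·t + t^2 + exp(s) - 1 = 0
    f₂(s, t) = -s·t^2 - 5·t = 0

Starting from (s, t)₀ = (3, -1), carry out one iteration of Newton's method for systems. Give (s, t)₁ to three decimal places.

At (3, -1): F = (-6.91446, 2.000).
Jacobian J = [[-4·s + 3·t + exp(s), 3·s + 2·t], [-t^2, -2·s·t - 5]].
At the point, J = [[5.08554, 7.000], [-1.000, 1.000]] (det J = 12.08554).
Solving J·Δ = −F gives Δ = (1.731, -0.269).
Then the next iterate is (s, t)₁ = (4.731, -1.269).

(4.731, -1.269)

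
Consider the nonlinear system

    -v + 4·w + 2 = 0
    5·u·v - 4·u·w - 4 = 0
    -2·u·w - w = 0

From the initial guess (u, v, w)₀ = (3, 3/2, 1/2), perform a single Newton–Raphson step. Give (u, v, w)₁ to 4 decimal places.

(22.1579, -8.9474, -2.7368)

At (3, 3/2, 1/2): F = (2.5000, 12.5000, -3.5000).
Jacobian J = [[0, -1, 4], [5·v - 4·w, 5·u, -4·u], [-2·w, 0, -2·u - 1]].
At the point, J = [[0.0000, -1.0000, 4.0000], [5.5000, 15.0000, -12.0000], [-1.0000, 0.0000, -7.0000]] (det J = 9.5000).
Solving J·Δ = −F gives Δ = (19.1579, -10.4474, -3.2368).
Then the next iterate is (u, v, w)₁ = (22.1579, -8.9474, -2.7368).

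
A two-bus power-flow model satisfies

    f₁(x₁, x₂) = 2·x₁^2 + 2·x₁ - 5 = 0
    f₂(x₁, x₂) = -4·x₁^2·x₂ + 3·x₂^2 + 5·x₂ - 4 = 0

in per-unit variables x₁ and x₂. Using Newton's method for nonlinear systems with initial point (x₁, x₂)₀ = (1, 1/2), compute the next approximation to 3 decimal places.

(1.167, 1.354)

At (1, 1/2): F = (-1.000, -2.750).
Jacobian J = [[4·x₁ + 2, 0], [-8·x₁·x₂, -4·x₁^2 + 6·x₂ + 5]].
At the point, J = [[6.000, 0.000], [-4.000, 4.000]] (det J = 24.000).
Solving J·Δ = −F gives Δ = (0.167, 0.854).
Then the next iterate is (x₁, x₂)₁ = (1.167, 1.354).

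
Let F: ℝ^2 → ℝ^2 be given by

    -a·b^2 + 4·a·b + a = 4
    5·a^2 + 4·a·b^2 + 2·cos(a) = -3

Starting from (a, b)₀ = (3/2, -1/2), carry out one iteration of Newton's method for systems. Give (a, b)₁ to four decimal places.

At (3/2, -1/2): F = (-5.8750, 15.891474).
Jacobian J = [[-b^2 + 4·b + 1, -2·a·b + 4·a], [10·a + 4·b^2 - 2·sin(a), 8·a·b]].
At the point, J = [[-1.2500, 7.5000], [14.005010, -6.0000]] (det J = -97.537575).
Solving J·Δ = −F gives Δ = (-0.8606, 0.6399).
Then the next iterate is (a, b)₁ = (0.6394, 0.1399).

(0.6394, 0.1399)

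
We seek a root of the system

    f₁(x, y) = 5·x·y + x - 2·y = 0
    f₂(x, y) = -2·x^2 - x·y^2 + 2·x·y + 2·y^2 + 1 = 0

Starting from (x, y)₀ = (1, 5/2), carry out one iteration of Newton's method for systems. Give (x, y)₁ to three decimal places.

At (1, 5/2): F = (8.500, 10.250).
Jacobian J = [[5·y + 1, 5·x - 2], [-4·x - y^2 + 2·y, -2·x·y + 2·x + 4·y]].
At the point, J = [[13.500, 3.000], [-5.250, 7.000]] (det J = 110.250).
Solving J·Δ = −F gives Δ = (-0.261, -1.660).
Then the next iterate is (x, y)₁ = (0.739, 0.840).

(0.739, 0.840)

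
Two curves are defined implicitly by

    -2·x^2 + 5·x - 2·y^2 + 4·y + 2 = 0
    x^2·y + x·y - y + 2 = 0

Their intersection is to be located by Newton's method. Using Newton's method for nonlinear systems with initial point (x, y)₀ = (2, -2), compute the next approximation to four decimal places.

At (2, -2): F = (-12.0000, -8.0000).
Jacobian J = [[-4·x + 5, -4·y + 4], [2·x·y + y, x^2 + x - 1]].
At the point, J = [[-3.0000, 12.0000], [-10.0000, 5.0000]] (det J = 105.0000).
Solving J·Δ = −F gives Δ = (-0.3429, 0.9143).
Then the next iterate is (x, y)₁ = (1.6571, -1.0857).

(1.6571, -1.0857)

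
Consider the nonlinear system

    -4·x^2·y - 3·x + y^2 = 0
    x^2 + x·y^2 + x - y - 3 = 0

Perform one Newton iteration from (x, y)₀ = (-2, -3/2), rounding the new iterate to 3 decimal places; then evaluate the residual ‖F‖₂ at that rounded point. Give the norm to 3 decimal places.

9.951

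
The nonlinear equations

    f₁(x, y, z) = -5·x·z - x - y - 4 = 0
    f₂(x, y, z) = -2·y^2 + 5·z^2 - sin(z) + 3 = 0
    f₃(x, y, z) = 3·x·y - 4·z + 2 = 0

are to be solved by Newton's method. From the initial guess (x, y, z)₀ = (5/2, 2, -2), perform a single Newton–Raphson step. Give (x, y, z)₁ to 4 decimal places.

(3.0446, -0.7390, -0.0687)

At (5/2, 2, -2): F = (16.5000, 15.909297, 25.0000).
Jacobian J = [[-5·z - 1, -1, -5·x], [0, -4·y, 10·z - cos(z)], [3·y, 3·x, -4]].
At the point, J = [[9.0000, -1.0000, -12.5000], [0.0000, -8.0000, -19.583853], [6.0000, 7.5000, -4.0000]] (det J = 1127.413208).
Solving J·Δ = −F gives Δ = (0.5446, -2.7390, 1.9313).
Then the next iterate is (x, y, z)₁ = (3.0446, -0.7390, -0.0687).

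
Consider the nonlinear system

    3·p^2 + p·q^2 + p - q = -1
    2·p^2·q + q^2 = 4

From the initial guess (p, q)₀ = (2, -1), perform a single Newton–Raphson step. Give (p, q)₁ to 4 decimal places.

(0.7955, -0.7727)

At (2, -1): F = (18.0000, -11.0000).
Jacobian J = [[6·p + q^2 + 1, 2·p·q - 1], [4·p·q, 2·p^2 + 2·q]].
At the point, J = [[14.0000, -5.0000], [-8.0000, 6.0000]] (det J = 44.0000).
Solving J·Δ = −F gives Δ = (-1.2045, 0.2273).
Then the next iterate is (p, q)₁ = (0.7955, -0.7727).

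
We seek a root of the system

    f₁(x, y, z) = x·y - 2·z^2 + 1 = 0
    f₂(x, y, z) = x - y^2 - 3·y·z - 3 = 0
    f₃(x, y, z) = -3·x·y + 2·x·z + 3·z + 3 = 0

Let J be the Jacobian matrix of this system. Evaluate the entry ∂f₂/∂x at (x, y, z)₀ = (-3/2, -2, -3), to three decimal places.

∂f₂/∂x = 1.
At (-3/2, -2, -3) this is 1.000.

1.000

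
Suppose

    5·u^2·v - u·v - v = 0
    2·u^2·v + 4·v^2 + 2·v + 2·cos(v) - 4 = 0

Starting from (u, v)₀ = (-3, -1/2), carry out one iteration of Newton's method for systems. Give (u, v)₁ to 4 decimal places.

(3.7915, -2.2397)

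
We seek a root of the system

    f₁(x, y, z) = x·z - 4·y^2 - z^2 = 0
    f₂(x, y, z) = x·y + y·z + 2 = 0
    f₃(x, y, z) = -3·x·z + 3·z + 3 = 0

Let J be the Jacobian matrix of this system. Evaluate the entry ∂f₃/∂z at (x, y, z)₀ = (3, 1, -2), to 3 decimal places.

∂f₃/∂z = -3·x + 3.
At (3, 1, -2) this is -6.000.

-6.000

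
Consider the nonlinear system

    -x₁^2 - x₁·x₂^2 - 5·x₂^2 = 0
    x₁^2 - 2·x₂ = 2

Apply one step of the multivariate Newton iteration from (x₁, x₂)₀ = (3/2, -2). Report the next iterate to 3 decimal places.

At (3/2, -2): F = (-28.250, 4.250).
Jacobian J = [[-2·x₁ - x₂^2, -2·x₁·x₂ - 10·x₂], [2·x₁, -2]].
At the point, J = [[-7.000, 26.000], [3.000, -2.000]] (det J = -64.000).
Solving J·Δ = −F gives Δ = (-0.844, 0.859).
Then the next iterate is (x₁, x₂)₁ = (0.656, -1.141).

(0.656, -1.141)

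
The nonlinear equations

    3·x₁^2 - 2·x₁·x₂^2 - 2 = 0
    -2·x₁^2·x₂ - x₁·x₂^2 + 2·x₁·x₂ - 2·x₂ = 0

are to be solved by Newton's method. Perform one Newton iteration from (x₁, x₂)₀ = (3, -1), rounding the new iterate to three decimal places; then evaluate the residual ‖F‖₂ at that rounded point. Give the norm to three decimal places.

5.220

At (3, -1): F = (19.000, 11.000).
Jacobian J = [[6·x₁ - 2·x₂^2, -4·x₁·x₂], [-4·x₁·x₂ - x₂^2 + 2·x₂, -2·x₁^2 - 2·x₁·x₂ + 2·x₁ - 2]].
At the point, J = [[16.000, 12.000], [9.000, -8.000]] (det J = -236.000).
Solving J·Δ = −F gives Δ = (-1.203, 0.021).
Then the next iterate is (x₁, x₂)₁ = (1.797, -0.979).
Re-evaluating at (1.797, -0.979): F = (4.24299, 3.03995), so ‖F‖₂ = 5.220.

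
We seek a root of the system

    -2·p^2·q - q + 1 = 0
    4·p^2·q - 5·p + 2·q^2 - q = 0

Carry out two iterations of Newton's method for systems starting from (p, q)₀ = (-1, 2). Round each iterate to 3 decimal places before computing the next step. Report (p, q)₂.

At (-1, 2): F = (-5.000, 19.000).
Jacobian J = [[-4·p·q, -2·p^2 - 1], [8·p·q - 5, 4·p^2 + 4·q - 1]].
At the point, J = [[8.000, -3.000], [-21.000, 11.000]] (det J = 25.000).
Solving J·Δ = −F gives Δ = (-0.080, -1.880).
Then the next iterate is (p, q)₁ = (-1.080, 0.120).
Round to (-1.080, 0.120) and repeat: F = (0.60006, 5.86867), J = [[0.51840, -3.33280], [-6.03680, 4.14560]].
Δ = (1.227, 0.371), so (p, q)₂ = (0.147, 0.491).

(0.147, 0.491)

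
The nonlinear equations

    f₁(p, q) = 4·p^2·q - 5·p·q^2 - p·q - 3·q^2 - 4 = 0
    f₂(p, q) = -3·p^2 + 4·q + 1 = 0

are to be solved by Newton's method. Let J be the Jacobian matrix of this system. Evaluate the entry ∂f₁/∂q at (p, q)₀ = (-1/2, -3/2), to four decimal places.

3.0000

∂f₁/∂q = 4·p^2 - 10·p·q - p - 6·q.
At (-1/2, -3/2) this is 3.0000.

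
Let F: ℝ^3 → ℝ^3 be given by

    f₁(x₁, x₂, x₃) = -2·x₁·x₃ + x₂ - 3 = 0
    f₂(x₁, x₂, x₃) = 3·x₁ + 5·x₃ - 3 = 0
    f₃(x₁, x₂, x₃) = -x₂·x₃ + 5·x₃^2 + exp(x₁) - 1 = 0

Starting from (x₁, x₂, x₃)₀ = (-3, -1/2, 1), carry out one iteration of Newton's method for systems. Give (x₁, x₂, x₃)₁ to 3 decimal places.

At (-3, -1/2, 1): F = (2.500, -7.000, 4.54979).
Jacobian J = [[-2·x₃, 1, -2·x₁], [3, 0, 5], [exp(x₁), -x₃, -x₂ + 10·x₃]].
At the point, J = [[-2.000, 1.000, 6.000], [3.000, 0.000, 5.000], [0.04979, -1.000, 10.500]] (det J = -59.25106).
Solving J·Δ = −F gives Δ = (2.544, 3.348, -0.127).
Then the next iterate is (x₁, x₂, x₃)₁ = (-0.456, 2.848, 0.873).

(-0.456, 2.848, 0.873)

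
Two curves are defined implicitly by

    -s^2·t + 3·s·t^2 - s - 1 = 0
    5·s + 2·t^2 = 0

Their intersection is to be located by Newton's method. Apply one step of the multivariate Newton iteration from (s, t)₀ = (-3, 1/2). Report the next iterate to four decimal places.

(-0.1675, 0.6688)

At (-3, 1/2): F = (-4.7500, -14.5000).
Jacobian J = [[-2·s·t + 3·t^2 - 1, -s^2 + 6·s·t], [5, 4·t]].
At the point, J = [[2.7500, -18.0000], [5.0000, 2.0000]] (det J = 95.5000).
Solving J·Δ = −F gives Δ = (2.8325, 0.1688).
Then the next iterate is (s, t)₁ = (-0.1675, 0.6688).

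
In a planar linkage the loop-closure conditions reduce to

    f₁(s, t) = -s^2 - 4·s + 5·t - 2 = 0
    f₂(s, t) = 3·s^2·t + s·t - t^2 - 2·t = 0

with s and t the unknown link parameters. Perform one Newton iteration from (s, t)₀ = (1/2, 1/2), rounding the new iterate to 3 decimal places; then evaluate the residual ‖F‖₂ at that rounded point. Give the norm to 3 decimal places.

At (1/2, 1/2): F = (-1.750, -0.625).
Jacobian J = [[-2·s - 4, 5], [6·s·t + t, 3·s^2 + s - 2·t - 2]].
At the point, J = [[-5.000, 5.000], [2.000, -1.750]] (det J = -1.250).
Solving J·Δ = −F gives Δ = (4.950, 5.300).
Then the next iterate is (s, t)₁ = (5.450, 5.800).
Re-evaluating at (5.450, 5.800): F = (-24.50250, 503.19350), so ‖F‖₂ = 503.790.

503.790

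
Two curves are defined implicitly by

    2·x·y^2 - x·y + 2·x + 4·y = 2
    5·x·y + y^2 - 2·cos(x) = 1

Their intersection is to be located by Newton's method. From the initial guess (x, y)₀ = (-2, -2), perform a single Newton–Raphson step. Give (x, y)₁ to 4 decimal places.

At (-2, -2): F = (-34.0000, 23.832294).
Jacobian J = [[2·y^2 - y + 2, 4·x·y - x + 4], [5·y + 2·sin(x), 5·x + 2·y]].
At the point, J = [[12.0000, 22.0000], [-11.818595, -14.0000]] (det J = 92.009087).
Solving J·Δ = −F gives Δ = (0.5251, 1.2591).
Then the next iterate is (x, y)₁ = (-1.4749, -0.7409).

(-1.4749, -0.7409)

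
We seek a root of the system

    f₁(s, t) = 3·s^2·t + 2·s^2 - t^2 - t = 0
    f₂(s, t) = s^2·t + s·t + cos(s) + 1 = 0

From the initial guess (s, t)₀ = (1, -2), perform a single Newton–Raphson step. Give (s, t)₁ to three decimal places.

(0.890, -1.147)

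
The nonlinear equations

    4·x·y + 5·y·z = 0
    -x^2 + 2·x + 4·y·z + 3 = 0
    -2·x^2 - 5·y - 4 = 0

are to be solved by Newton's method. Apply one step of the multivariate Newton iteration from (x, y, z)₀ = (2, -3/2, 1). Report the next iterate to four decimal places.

(0.5920, -0.1472, 1.8712)

At (2, -3/2, 1): F = (-19.5000, -3.0000, -4.5000).
Jacobian J = [[4·y, 4·x + 5·z, 5·y], [-2·x + 2, 4·z, 4·y], [-4·x, -5, 0]].
At the point, J = [[-6.0000, 13.0000, -7.5000], [-2.0000, 4.0000, -6.0000], [-8.0000, -5.0000, 0.0000]] (det J = 489.0000).
Solving J·Δ = −F gives Δ = (-1.4080, 1.3528, 0.8712).
Then the next iterate is (x, y, z)₁ = (0.5920, -0.1472, 1.8712).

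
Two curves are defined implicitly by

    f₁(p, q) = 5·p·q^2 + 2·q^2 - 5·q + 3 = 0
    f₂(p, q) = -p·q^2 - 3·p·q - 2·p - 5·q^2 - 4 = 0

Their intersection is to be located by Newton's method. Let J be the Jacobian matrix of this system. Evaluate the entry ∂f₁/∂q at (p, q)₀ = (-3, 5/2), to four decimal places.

-70.0000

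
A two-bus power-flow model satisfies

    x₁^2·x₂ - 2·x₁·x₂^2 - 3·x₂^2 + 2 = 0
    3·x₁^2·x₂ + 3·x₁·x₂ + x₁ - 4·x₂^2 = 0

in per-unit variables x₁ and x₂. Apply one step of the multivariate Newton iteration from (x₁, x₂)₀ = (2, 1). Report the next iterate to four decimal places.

(1.1667, 0.7333)

At (2, 1): F = (-1.0000, 16.0000).
Jacobian J = [[2·x₁·x₂ - 2·x₂^2, x₁^2 - 4·x₁·x₂ - 6·x₂], [6·x₁·x₂ + 3·x₂ + 1, 3·x₁^2 + 3·x₁ - 8·x₂]].
At the point, J = [[2.0000, -10.0000], [16.0000, 10.0000]] (det J = 180.0000).
Solving J·Δ = −F gives Δ = (-0.8333, -0.2667).
Then the next iterate is (x₁, x₂)₁ = (1.1667, 0.7333).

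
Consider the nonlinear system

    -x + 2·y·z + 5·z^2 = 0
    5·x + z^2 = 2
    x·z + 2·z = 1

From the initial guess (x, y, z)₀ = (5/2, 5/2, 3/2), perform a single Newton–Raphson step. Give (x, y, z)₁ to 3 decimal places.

At (5/2, 5/2, 3/2): F = (16.250, 12.750, 5.750).
Jacobian J = [[-1, 2·z, 2·y + 10·z], [5, 0, 2·z], [z, 0, x + 2]].
At the point, J = [[-1.000, 3.000, 20.000], [5.000, 0.000, 3.000], [1.500, 0.000, 4.500]] (det J = -54.000).
Solving J·Δ = −F gives Δ = (-2.229, -2.595, -0.535).
Then the next iterate is (x, y, z)₁ = (0.271, -0.095, 0.965).

(0.271, -0.095, 0.965)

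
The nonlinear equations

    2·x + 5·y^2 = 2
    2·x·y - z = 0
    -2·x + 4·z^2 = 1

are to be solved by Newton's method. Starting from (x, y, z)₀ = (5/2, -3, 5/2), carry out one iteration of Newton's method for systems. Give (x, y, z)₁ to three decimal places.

At (5/2, -3, 5/2): F = (48.000, -17.500, 19.000).
Jacobian J = [[2, 10·y, 0], [2·y, 2·x, -1], [-2, 0, 8·z]].
At the point, J = [[2.000, -30.000, 0.000], [-6.000, 5.000, -1.000], [-2.000, 0.000, 20.000]] (det J = -3460.000).
Solving J·Δ = −F gives Δ = (-1.483, 1.501, -1.098).
Then the next iterate is (x, y, z)₁ = (1.017, -1.499, 1.402).

(1.017, -1.499, 1.402)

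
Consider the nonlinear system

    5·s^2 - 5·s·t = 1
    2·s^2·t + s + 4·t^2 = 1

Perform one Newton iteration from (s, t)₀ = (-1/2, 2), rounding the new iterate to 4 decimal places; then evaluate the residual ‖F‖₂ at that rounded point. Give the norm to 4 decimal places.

At (-1/2, 2): F = (5.2500, 15.5000).
Jacobian J = [[10·s - 5·t, -5·s], [4·s·t + 1, 2·s^2 + 8·t]].
At the point, J = [[-15.0000, 2.5000], [-3.0000, 16.5000]] (det J = -240.0000).
Solving J·Δ = −F gives Δ = (0.1995, -0.9031).
Then the next iterate is (s, t)₁ = (-0.3005, 1.0969).
Re-evaluating at (-0.3005, 1.0969): F = (1.099593, 3.710359), so ‖F‖₂ = 3.8699.

3.8699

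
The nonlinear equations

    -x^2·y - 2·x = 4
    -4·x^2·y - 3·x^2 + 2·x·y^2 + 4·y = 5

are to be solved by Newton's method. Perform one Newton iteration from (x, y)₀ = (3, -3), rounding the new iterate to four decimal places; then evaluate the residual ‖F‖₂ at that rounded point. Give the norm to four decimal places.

24.5149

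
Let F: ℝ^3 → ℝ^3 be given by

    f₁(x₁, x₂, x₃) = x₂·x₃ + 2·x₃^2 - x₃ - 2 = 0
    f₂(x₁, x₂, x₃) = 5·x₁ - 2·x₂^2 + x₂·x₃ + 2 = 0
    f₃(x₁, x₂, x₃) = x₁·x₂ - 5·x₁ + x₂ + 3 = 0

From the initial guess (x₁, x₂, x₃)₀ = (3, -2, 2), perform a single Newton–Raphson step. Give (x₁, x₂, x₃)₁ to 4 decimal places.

At (3, -2, 2): F = (0.0000, 5.0000, -20.0000).
Jacobian J = [[0, x₃, x₂ + 4·x₃ - 1], [5, -4·x₂ + x₃, x₂], [x₂ - 5, x₁ + 1, 0]].
At the point, J = [[0.0000, 2.0000, 5.0000], [5.0000, 10.0000, -2.0000], [-7.0000, 4.0000, 0.0000]] (det J = 478.0000).
Solving J·Δ = −F gives Δ = (-2.4686, 0.6799, -0.2720).
Then the next iterate is (x₁, x₂, x₃)₁ = (0.5314, -1.3201, 1.7280).

(0.5314, -1.3201, 1.7280)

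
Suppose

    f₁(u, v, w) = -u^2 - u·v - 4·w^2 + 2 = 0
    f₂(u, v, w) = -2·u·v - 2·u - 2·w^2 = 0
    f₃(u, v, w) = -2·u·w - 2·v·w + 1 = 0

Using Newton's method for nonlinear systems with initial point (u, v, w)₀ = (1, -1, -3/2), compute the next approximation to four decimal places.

(1.2500, -1.5833, -0.9444)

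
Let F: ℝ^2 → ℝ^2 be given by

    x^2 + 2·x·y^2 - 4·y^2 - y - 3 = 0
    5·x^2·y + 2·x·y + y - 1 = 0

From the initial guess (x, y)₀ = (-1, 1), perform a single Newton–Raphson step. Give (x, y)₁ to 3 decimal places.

At (-1, 1): F = (-9.000, 3.000).
Jacobian J = [[2·x + 2·y^2, 4·x·y - 8·y - 1], [10·x·y + 2·y, 5·x^2 + 2·x + 1]].
At the point, J = [[0.000, -13.000], [-8.000, 4.000]] (det J = -104.000).
Solving J·Δ = −F gives Δ = (0.029, -0.692).
Then the next iterate is (x, y)₁ = (-0.971, 0.308).

(-0.971, 0.308)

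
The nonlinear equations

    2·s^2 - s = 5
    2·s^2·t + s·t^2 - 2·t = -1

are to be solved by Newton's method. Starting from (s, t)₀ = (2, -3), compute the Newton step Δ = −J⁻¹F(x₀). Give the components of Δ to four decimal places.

(-0.1429, 0.5238)

At (2, -3): F = (1.0000, 1.0000).
Jacobian J = [[4·s - 1, 0], [4·s·t + t^2, 2·s^2 + 2·s·t - 2]].
At the point, J = [[7.0000, 0.0000], [-15.0000, -6.0000]] (det J = -42.0000).
Solving J·Δ = −F gives Δ = (-0.1429, 0.5238).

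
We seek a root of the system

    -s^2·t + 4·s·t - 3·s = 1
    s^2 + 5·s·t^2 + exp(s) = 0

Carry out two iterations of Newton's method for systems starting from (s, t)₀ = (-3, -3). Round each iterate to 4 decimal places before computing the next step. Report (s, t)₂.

(-0.3903, -1.9885)

At (-3, -3): F = (71.0000, -125.950213).
Jacobian J = [[-2·s·t + 4·t - 3, -s^2 + 4·s], [2·s + 5·t^2 + exp(s), 10·s·t]].
At the point, J = [[-33.0000, -21.0000], [39.049787, 90.0000]] (det J = -2149.954472).
Solving J·Δ = −F gives Δ = (1.7419, 0.6437).
Then the next iterate is (s, t)₁ = (-1.2581, -2.3563).
Round to (-1.2581, -2.3563) and repeat: F = (18.361733, -33.058789), J = [[-18.354122, -6.615216], [25.528742, 29.644610]].
Δ = (0.8678, 0.3678), so (s, t)₂ = (-0.3903, -1.9885).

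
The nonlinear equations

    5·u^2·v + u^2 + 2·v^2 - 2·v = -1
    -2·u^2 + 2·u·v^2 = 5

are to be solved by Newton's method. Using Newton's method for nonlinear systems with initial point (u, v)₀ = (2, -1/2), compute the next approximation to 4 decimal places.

(0.5694, -0.8177)

At (2, -1/2): F = (-3.5000, -12.0000).
Jacobian J = [[10·u·v + 2·u, 5·u^2 + 4·v - 2], [-4·u + 2·v^2, 4·u·v]].
At the point, J = [[-6.0000, 16.0000], [-7.5000, -4.0000]] (det J = 144.0000).
Solving J·Δ = −F gives Δ = (-1.4306, -0.3177).
Then the next iterate is (u, v)₁ = (0.5694, -0.8177).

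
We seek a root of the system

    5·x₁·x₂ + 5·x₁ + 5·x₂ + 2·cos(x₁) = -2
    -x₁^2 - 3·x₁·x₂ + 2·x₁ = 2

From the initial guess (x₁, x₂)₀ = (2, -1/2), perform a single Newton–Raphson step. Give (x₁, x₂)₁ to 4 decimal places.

At (2, -1/2): F = (3.667706, 1.0000).
Jacobian J = [[5·x₂ - 2·sin(x₁) + 5, 5·x₁ + 5], [-2·x₁ - 3·x₂ + 2, -3·x₁]].
At the point, J = [[0.681405, 15.0000], [-0.5000, -6.0000]] (det J = 3.411569).
Solving J·Δ = −F gives Δ = (10.8473, -0.7373).
Then the next iterate is (x₁, x₂)₁ = (12.8473, -1.2373).

(12.8473, -1.2373)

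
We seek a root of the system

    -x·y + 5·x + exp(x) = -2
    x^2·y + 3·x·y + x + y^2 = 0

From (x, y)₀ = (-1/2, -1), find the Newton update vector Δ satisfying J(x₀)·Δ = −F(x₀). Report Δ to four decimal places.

At (-1/2, -1): F = (-0.393469, 1.7500).
Jacobian J = [[-y + exp(x) + 5, -x], [2·x·y + 3·y + 1, x^2 + 3·x + 2·y]].
At the point, J = [[6.606531, 0.5000], [-1.0000, -3.2500]] (det J = -20.971225).
Solving J·Δ = −F gives Δ = (0.0193, 0.5325).

(0.0193, 0.5325)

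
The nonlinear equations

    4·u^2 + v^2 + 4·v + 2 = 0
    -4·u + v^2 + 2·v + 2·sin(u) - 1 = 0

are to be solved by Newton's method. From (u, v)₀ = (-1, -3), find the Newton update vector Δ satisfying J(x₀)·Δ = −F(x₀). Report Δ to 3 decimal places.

At (-1, -3): F = (3.000, 4.31706).
Jacobian J = [[8·u, 2·v + 4], [2·cos(u) - 4, 2·v + 2]].
At the point, J = [[-8.000, -2.000], [-2.91940, -4.000]] (det J = 26.16121).
Solving J·Δ = −F gives Δ = (0.129, 0.985).

(0.129, 0.985)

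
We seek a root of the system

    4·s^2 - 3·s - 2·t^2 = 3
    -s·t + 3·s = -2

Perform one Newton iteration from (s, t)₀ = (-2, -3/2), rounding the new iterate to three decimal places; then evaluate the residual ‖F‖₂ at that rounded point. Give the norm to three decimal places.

2.841

At (-2, -3/2): F = (14.500, -7.000).
Jacobian J = [[8·s - 3, -4·t], [-t + 3, -s]].
At the point, J = [[-19.000, 6.000], [4.500, 2.000]] (det J = -65.000).
Solving J·Δ = −F gives Δ = (1.092, 1.042).
Then the next iterate is (s, t)₁ = (-0.908, -0.458).
Re-evaluating at (-0.908, -0.458): F = (2.60233, -1.13986), so ‖F‖₂ = 2.841.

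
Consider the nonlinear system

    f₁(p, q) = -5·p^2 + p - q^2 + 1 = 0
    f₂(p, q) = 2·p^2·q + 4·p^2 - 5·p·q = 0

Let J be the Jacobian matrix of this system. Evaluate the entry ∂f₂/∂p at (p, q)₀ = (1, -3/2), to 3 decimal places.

9.500

∂f₂/∂p = 4·p·q + 8·p - 5·q.
At (1, -3/2) this is 9.500.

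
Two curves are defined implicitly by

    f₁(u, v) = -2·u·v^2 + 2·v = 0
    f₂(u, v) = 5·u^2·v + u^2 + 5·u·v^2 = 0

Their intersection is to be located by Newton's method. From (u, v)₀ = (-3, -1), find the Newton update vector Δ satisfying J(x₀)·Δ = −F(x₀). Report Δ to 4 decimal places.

At (-3, -1): F = (4.0000, -51.0000).
Jacobian J = [[-2·v^2, -4·u·v + 2], [10·u·v + 2·u + 5·v^2, 5·u^2 + 10·u·v]].
At the point, J = [[-2.0000, -10.0000], [29.0000, 75.0000]] (det J = 140.0000).
Solving J·Δ = −F gives Δ = (1.5000, 0.1000).

(1.5000, 0.1000)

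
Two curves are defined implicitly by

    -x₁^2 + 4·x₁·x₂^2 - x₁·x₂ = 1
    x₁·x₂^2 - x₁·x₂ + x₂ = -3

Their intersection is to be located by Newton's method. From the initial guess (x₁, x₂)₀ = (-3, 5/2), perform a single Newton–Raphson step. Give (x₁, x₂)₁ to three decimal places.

(2.261, 3.771)

At (-3, 5/2): F = (-77.500, -5.750).
Jacobian J = [[-2·x₁ + 4·x₂^2 - x₂, 8·x₁·x₂ - x₁], [x₂^2 - x₂, 2·x₁·x₂ - x₁ + 1]].
At the point, J = [[28.500, -57.000], [3.750, -11.000]] (det J = -99.750).
Solving J·Δ = −F gives Δ = (5.261, 1.271).
Then the next iterate is (x₁, x₂)₁ = (2.261, 3.771).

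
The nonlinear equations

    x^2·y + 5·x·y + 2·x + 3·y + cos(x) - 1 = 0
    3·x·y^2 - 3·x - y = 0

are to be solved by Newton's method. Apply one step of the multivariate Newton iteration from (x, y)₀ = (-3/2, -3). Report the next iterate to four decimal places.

At (-3/2, -3): F = (2.820737, -33.0000).
Jacobian J = [[2·x·y + 5·y - sin(x) + 2, x^2 + 5·x + 3], [3·y^2 - 3, 6·x·y - 1]].
At the point, J = [[-3.002505, -2.2500], [24.0000, 26.0000]] (det J = -24.065130).
Solving J·Δ = −F gives Δ = (-0.0378, 1.3042).
Then the next iterate is (x, y)₁ = (-1.5378, -1.6958).

(-1.5378, -1.6958)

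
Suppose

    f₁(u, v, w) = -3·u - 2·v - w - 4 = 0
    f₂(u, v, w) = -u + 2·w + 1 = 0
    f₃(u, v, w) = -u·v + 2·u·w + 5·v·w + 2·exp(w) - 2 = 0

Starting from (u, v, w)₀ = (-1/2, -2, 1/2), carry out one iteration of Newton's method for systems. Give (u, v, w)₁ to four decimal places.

At (-1/2, -2, 1/2): F = (1.0000, 2.5000, -5.202557).
Jacobian J = [[-3, -2, -1], [-1, 0, 2], [-v + 2·w, -u + 5·w, 2·u + 5·v + 2·exp(w)]].
At the point, J = [[-3.0000, -2.0000, -1.0000], [-1.0000, 0.0000, 2.0000], [3.0000, 3.0000, -7.702557]] (det J = 24.405115).
Solving J·Δ = −F gives Δ = (1.2785, -1.1124, -0.6107).
Then the next iterate is (u, v, w)₁ = (0.7785, -3.1124, -0.1107).

(0.7785, -3.1124, -0.1107)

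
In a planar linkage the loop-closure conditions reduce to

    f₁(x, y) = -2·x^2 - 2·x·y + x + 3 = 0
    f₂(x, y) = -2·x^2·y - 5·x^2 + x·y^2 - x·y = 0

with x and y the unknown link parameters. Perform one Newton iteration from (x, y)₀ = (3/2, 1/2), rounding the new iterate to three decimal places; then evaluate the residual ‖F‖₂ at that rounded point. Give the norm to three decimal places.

1.932

At (3/2, 1/2): F = (-1.500, -13.875).
Jacobian J = [[-4·x - 2·y + 1, -2·x], [-4·x·y - 10·x + y^2 - y, -2·x^2 + 2·x·y - x]].
At the point, J = [[-6.000, -3.000], [-18.250, -4.500]] (det J = -27.750).
Solving J·Δ = −F gives Δ = (-1.257, 2.014).
Then the next iterate is (x, y)₁ = (0.243, 2.514).
Re-evaluating at (0.243, 2.514): F = (1.90310, 0.33276), so ‖F‖₂ = 1.932.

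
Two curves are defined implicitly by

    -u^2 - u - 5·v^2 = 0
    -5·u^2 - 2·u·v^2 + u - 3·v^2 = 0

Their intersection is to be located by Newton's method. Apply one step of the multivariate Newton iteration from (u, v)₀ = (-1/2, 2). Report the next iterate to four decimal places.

(-1.4250, 1.0125)

At (-1/2, 2): F = (-19.7500, -9.7500).
Jacobian J = [[-2·u - 1, -10·v], [-10·u - 2·v^2 + 1, -4·u·v - 6·v]].
At the point, J = [[0.0000, -20.0000], [-2.0000, -8.0000]] (det J = -40.0000).
Solving J·Δ = −F gives Δ = (-0.9250, -0.9875).
Then the next iterate is (u, v)₁ = (-1.4250, 1.0125).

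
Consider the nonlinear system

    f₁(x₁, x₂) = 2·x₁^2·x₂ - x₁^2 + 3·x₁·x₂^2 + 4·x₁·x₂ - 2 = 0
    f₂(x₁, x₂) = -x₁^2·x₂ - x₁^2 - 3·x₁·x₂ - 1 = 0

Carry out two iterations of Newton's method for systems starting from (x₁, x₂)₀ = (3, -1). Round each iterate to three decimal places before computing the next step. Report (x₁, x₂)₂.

(0.392, -0.796)

At (3, -1): F = (-32.000, 8.000).
Jacobian J = [[4·x₁·x₂ - 2·x₁ + 3·x₂^2 + 4·x₂, 2·x₁^2 + 6·x₁·x₂ + 4·x₁], [-2·x₁·x₂ - 2·x₁ - 3·x₂, -x₁^2 - 3·x₁]].
At the point, J = [[-19.000, 12.000], [3.000, -18.000]] (det J = 306.000).
Solving J·Δ = −F gives Δ = (-1.569, 0.183).
Then the next iterate is (x₁, x₂)₁ = (1.431, -0.817).
Round to (1.431, -0.817) and repeat: F = (-9.20478, 2.13264), J = [[-8.80404, 2.80476], [1.92725, -6.34076]].
Δ = (-1.039, 0.021), so (x₁, x₂)₂ = (0.392, -0.796).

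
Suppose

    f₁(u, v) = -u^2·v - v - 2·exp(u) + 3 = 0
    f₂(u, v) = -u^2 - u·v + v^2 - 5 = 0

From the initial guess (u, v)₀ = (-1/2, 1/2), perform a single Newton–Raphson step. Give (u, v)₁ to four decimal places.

(-9.9347, 6.8116)

At (-1/2, 1/2): F = (1.161939, -4.7500).
Jacobian J = [[-2·u·v - 2·exp(u), -u^2 - 1], [-2·u - v, -u + 2·v]].
At the point, J = [[-0.713061, -1.2500], [0.5000, 1.5000]] (det J = -0.444592).
Solving J·Δ = −F gives Δ = (-9.4347, 6.3116).
Then the next iterate is (u, v)₁ = (-9.9347, 6.8116).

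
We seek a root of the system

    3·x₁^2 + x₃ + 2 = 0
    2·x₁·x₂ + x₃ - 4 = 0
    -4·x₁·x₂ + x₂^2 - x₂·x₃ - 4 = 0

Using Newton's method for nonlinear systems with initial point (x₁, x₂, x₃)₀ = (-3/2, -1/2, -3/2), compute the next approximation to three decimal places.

At (-3/2, -1/2, -3/2): F = (7.250, -4.000, -7.500).
Jacobian J = [[6·x₁, 0, 1], [2·x₂, 2·x₁, 1], [-4·x₂, -4·x₁ + 2·x₂ - x₃, -x₂]].
At the point, J = [[-9.000, 0.000, 1.000], [-1.000, -3.000, 1.000], [2.000, 6.500, 0.500]] (det J = 71.500).
Solving J·Δ = −F gives Δ = (1.490, 0.222, 6.156).
Then the next iterate is (x₁, x₂, x₃)₁ = (-0.010, -0.278, 4.656).

(-0.010, -0.278, 4.656)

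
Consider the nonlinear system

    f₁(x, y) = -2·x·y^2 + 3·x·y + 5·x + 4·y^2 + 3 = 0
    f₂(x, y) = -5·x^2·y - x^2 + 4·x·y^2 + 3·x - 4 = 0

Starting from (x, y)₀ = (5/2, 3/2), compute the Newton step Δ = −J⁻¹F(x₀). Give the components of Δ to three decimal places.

(-0.698, -4.669)

At (5/2, 3/2): F = (24.500, -27.125).
Jacobian J = [[-2·y^2 + 3·y + 5, -4·x·y + 3·x + 8·y], [-10·x·y - 2·x + 4·y^2 + 3, -5·x^2 + 8·x·y]].
At the point, J = [[5.000, 4.500], [-30.500, -1.250]] (det J = 131.000).
Solving J·Δ = −F gives Δ = (-0.698, -4.669).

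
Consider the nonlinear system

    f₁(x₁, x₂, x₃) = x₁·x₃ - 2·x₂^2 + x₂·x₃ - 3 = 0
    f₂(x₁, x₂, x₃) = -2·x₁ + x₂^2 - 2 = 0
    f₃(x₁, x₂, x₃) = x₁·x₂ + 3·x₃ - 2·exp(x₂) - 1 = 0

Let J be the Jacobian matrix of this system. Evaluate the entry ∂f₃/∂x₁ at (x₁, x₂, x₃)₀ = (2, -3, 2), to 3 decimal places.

∂f₃/∂x₁ = x₂.
At (2, -3, 2) this is -3.000.

-3.000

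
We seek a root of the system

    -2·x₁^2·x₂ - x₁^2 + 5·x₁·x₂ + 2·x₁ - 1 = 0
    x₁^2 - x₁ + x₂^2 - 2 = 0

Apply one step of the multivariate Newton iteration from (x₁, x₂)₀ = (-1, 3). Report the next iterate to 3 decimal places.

(-0.473, 1.764)

At (-1, 3): F = (-25.000, 9.000).
Jacobian J = [[-4·x₁·x₂ - 2·x₁ + 5·x₂ + 2, -2·x₁^2 + 5·x₁], [2·x₁ - 1, 2·x₂]].
At the point, J = [[31.000, -7.000], [-3.000, 6.000]] (det J = 165.000).
Solving J·Δ = −F gives Δ = (0.527, -1.236).
Then the next iterate is (x₁, x₂)₁ = (-0.473, 1.764).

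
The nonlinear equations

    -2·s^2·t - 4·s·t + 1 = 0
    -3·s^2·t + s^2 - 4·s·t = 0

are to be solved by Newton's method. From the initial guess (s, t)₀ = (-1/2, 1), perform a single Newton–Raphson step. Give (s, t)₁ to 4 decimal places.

(-2.2500, -3.0000)

At (-1/2, 1): F = (2.5000, 1.5000).
Jacobian J = [[-4·s·t - 4·t, -2·s^2 - 4·s], [-6·s·t + 2·s - 4·t, -3·s^2 - 4·s]].
At the point, J = [[-2.0000, 1.5000], [-2.0000, 1.2500]] (det J = 0.5000).
Solving J·Δ = −F gives Δ = (-1.7500, -4.0000).
Then the next iterate is (s, t)₁ = (-2.2500, -3.0000).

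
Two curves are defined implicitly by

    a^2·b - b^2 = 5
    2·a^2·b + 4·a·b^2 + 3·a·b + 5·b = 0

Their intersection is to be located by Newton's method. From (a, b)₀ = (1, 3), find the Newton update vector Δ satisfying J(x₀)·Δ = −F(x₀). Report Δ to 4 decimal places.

(0.0900, -2.0920)

At (1, 3): F = (-11.0000, 66.0000).
Jacobian J = [[2·a·b, a^2 - 2·b], [4·a·b + 4·b^2 + 3·b, 2·a^2 + 8·a·b + 3·a + 5]].
At the point, J = [[6.0000, -5.0000], [57.0000, 34.0000]] (det J = 489.0000).
Solving J·Δ = −F gives Δ = (0.0900, -2.0920).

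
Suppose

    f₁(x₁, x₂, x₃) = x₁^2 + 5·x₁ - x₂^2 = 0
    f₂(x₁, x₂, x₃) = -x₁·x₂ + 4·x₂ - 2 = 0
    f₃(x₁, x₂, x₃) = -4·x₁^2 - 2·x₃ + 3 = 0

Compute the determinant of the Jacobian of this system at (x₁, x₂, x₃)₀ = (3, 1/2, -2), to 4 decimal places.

-21.0000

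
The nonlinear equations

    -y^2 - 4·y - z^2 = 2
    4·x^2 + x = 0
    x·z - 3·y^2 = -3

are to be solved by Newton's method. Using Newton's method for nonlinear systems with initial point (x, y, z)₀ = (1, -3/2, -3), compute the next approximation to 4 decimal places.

At (1, -3/2, -3): F = (-7.2500, 5.0000, -6.7500).
Jacobian J = [[0, -2·y - 4, -2·z], [8·x + 1, 0, 0], [z, -6·y, x]].
At the point, J = [[0.0000, -1.0000, 6.0000], [9.0000, 0.0000, 0.0000], [-3.0000, 9.0000, 1.0000]] (det J = 495.0000).
Solving J·Δ = −F gives Δ = (-0.5556, 0.4227, 1.2788).
Then the next iterate is (x, y, z)₁ = (0.4444, -1.0773, -1.7212).

(0.4444, -1.0773, -1.7212)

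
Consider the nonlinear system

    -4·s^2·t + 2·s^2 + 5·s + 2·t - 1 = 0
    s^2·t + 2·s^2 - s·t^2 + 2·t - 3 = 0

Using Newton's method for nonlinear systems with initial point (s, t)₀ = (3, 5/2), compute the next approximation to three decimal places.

At (3, 5/2): F = (-53.000, 23.750).
Jacobian J = [[-8·s·t + 4·s + 5, -4·s^2 + 2], [2·s·t + 4·s - t^2, s^2 - 2·s·t + 2]].
At the point, J = [[-43.000, -34.000], [20.750, -4.000]] (det J = 877.500).
Solving J·Δ = −F gives Δ = (-1.162, -0.089).
Then the next iterate is (s, t)₁ = (1.838, 2.411).

(1.838, 2.411)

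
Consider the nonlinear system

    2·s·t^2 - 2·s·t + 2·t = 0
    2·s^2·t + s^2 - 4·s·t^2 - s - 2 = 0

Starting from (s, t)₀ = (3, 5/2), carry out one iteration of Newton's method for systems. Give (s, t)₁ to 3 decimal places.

At (3, 5/2): F = (27.500, -26.000).
Jacobian J = [[2·t^2 - 2·t, 4·s·t - 2·s + 2], [4·s·t + 2·s - 4·t^2 - 1, 2·s^2 - 8·s·t]].
At the point, J = [[7.500, 26.000], [10.000, -42.000]] (det J = -575.000).
Solving J·Δ = −F gives Δ = (-0.833, -0.817).
Then the next iterate is (s, t)₁ = (2.167, 1.683).

(2.167, 1.683)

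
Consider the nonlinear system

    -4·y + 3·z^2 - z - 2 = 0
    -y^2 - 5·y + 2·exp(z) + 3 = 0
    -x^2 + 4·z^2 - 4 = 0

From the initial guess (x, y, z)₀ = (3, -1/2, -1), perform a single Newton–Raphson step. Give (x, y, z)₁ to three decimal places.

(1.842, 0.949, -1.257)

At (3, -1/2, -1): F = (4.000, 5.98576, -9.000).
Jacobian J = [[0, -4, 6·z - 1], [0, -2·y - 5, 2·exp(z)], [-2·x, 0, 8·z]].
At the point, J = [[0.000, -4.000, -7.000], [0.000, -4.000, 0.73576], [-6.000, 0.000, -8.000]] (det J = 185.65821).
Solving J·Δ = −F gives Δ = (-1.158, 1.449, -0.257).
Then the next iterate is (x, y, z)₁ = (1.842, 0.949, -1.257).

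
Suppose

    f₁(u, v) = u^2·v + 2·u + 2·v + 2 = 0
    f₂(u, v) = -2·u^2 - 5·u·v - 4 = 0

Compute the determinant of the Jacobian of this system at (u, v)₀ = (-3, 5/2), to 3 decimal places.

-189.500

J = [[2·u·v + 2, u^2 + 2], [-4·u - 5·v, -5·u]].
At the point, J = [[-13.000, 11.000], [-0.500, 15.000]].
det J = -189.500.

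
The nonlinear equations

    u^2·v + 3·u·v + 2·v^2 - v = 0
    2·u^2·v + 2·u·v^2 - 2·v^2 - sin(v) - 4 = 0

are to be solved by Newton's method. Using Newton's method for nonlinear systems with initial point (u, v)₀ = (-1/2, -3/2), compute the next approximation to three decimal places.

At (-1/2, -3/2): F = (7.875, -10.50251).
Jacobian J = [[2·u·v + 3·v, u^2 + 3·u + 4·v - 1], [4·u·v + 2·v^2, 2·u^2 + 4·u·v - 4·v - cos(v)]].
At the point, J = [[-3.000, -8.250], [7.500, 9.42926]] (det J = 33.58721).
Solving J·Δ = −F gives Δ = (0.369, 0.820).
Then the next iterate is (u, v)₁ = (-0.131, -0.680).

(-0.131, -0.680)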